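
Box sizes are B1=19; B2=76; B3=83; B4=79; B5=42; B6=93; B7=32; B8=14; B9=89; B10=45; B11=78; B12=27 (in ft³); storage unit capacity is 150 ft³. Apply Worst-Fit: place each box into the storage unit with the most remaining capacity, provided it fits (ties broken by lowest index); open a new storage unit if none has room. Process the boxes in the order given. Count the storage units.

Put B1 (19 ft³) in storage unit 1; 131 ft³ remain.
Put B2 (76 ft³) in storage unit 1; 55 ft³ remain.
Put B3 (83 ft³) in storage unit 2; 67 ft³ remain.
Put B4 (79 ft³) in storage unit 3; 71 ft³ remain.
Put B5 (42 ft³) in storage unit 3; 29 ft³ remain.
Put B6 (93 ft³) in storage unit 4; 57 ft³ remain.
Put B7 (32 ft³) in storage unit 2; 35 ft³ remain.
Put B8 (14 ft³) in storage unit 4; 43 ft³ remain.
Put B9 (89 ft³) in storage unit 5; 61 ft³ remain.
Put B10 (45 ft³) in storage unit 5; 16 ft³ remain.
Put B11 (78 ft³) in storage unit 6; 72 ft³ remain.
Put B12 (27 ft³) in storage unit 6; 45 ft³ remain.
Final storage units: [19,76] [83,32] [79,42] [93,14] [89,45] [78,27].

6 storage units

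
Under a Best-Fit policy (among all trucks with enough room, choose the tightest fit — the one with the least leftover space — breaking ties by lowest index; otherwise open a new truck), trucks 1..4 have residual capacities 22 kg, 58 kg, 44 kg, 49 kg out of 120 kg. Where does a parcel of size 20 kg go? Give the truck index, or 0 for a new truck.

1

Trucks with room: truck 1 (22 kg), truck 2 (58 kg), truck 3 (44 kg), truck 4 (49 kg).
Tightest fit is truck 1 with 22 kg free.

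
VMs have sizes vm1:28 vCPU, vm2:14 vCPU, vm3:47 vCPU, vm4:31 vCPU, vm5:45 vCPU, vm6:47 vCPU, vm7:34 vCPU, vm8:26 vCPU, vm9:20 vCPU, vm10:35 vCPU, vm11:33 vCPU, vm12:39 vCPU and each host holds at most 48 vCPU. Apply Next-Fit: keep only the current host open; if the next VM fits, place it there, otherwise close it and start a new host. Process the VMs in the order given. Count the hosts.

Put vm1 (28 vCPU) in host 1; 20 vCPU remain.
Put vm2 (14 vCPU) in host 1; 6 vCPU remain.
Put vm3 (47 vCPU) in host 2; 1 vCPU remain.
Put vm4 (31 vCPU) in host 3; 17 vCPU remain.
Put vm5 (45 vCPU) in host 4; 3 vCPU remain.
Put vm6 (47 vCPU) in host 5; 1 vCPU remain.
Put vm7 (34 vCPU) in host 6; 14 vCPU remain.
Put vm8 (26 vCPU) in host 7; 22 vCPU remain.
Put vm9 (20 vCPU) in host 7; 2 vCPU remain.
Put vm10 (35 vCPU) in host 8; 13 vCPU remain.
Put vm11 (33 vCPU) in host 9; 15 vCPU remain.
Put vm12 (39 vCPU) in host 10; 9 vCPU remain.

10 hosts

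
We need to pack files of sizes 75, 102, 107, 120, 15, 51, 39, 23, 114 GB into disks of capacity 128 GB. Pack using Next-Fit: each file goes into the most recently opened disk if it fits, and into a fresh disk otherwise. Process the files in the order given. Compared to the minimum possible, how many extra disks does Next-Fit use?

Next-Fit: [75] [102] [107] [120] [15,51,39,23] [114] → 6 disks.
Total size 646 GB; any packing needs at least ⌈646/128⌉ = 6 disks.
So 6 is already optimal.

0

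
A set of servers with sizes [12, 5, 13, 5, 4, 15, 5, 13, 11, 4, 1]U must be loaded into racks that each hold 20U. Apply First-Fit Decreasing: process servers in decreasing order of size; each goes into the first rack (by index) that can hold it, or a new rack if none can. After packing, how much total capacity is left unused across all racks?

12

Sorted descending: 15, 13, 13, 12, 11, 5, 5, 5, 4, 4, 1.
15U → rack 1 (remaining 5U)
13U → rack 2 (remaining 7U)
13U → rack 3 (remaining 7U)
12U → rack 4 (remaining 8U)
11U → rack 5 (remaining 9U)
5U → rack 1 (remaining 0U)
5U → rack 2 (remaining 2U)
5U → rack 3 (remaining 2U)
4U → rack 4 (remaining 4U)
4U → rack 4 (remaining 0U)
1U → rack 2 (remaining 1U)
5 racks × 20U = 100U; used 88U; unused 12U.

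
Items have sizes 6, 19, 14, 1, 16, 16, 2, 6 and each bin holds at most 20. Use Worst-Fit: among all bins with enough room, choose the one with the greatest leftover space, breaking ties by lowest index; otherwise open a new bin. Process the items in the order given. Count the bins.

6 → bin 1 (remaining 14)
19 → bin 2 (remaining 1)
14 → bin 1 (remaining 0)
1 → bin 2 (remaining 0)
16 → bin 3 (remaining 4)
16 → bin 4 (remaining 4)
2 → bin 3 (remaining 2)
6 → bin 5 (remaining 14)

5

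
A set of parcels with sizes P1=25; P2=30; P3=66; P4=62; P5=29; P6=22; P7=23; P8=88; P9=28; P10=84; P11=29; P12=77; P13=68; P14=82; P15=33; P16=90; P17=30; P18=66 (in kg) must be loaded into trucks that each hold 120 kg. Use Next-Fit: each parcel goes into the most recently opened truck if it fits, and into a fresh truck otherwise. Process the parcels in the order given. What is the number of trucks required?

10

truck 1: place P1 (25 kg), 95 kg left
truck 1: place P2 (30 kg), 65 kg left
truck 2: place P3 (66 kg), 54 kg left
truck 3: place P4 (62 kg), 58 kg left
truck 3: place P5 (29 kg), 29 kg left
truck 3: place P6 (22 kg), 7 kg left
truck 4: place P7 (23 kg), 97 kg left
truck 4: place P8 (88 kg), 9 kg left
truck 5: place P9 (28 kg), 92 kg left
truck 5: place P10 (84 kg), 8 kg left
truck 6: place P11 (29 kg), 91 kg left
truck 6: place P12 (77 kg), 14 kg left
truck 7: place P13 (68 kg), 52 kg left
truck 8: place P14 (82 kg), 38 kg left
truck 8: place P15 (33 kg), 5 kg left
truck 9: place P16 (90 kg), 30 kg left
truck 9: place P17 (30 kg), 0 kg left
truck 10: place P18 (66 kg), 54 kg left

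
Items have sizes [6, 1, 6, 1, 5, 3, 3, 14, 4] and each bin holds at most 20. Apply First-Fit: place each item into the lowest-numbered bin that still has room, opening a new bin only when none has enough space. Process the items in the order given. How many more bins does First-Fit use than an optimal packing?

0

First-Fit: [6,1,6,1,5] [3,3,14] [4] → 3 bins.
Total size 43; any packing needs at least ⌈43/20⌉ = 3 bins.
So 3 is already optimal.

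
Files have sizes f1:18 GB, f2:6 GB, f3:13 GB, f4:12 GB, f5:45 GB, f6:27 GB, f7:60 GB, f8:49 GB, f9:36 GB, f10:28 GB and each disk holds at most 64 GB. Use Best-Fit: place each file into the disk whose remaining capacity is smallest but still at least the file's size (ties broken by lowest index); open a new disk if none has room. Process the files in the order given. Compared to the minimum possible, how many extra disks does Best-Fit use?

1

Best-Fit: [18,6,13,12] [45] [27,36] [60] [49] [28] → 6 disks.
Total size 294 GB; any packing needs at least ⌈294/64⌉ = 5 disks.
An optimal packing achieves that bound: [60] [49,13] [45,18] [36,28] [27,12,6] → 5 disks.
Excess: 6 − 5 = 1.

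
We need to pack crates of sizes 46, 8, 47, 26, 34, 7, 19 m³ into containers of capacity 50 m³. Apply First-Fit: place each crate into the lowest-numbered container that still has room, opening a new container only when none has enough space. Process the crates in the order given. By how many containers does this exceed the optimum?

1

First-Fit: [46] [8,26,7] [47] [34] [19] → 5 containers.
Total size 187 m³; any packing needs at least ⌈187/50⌉ = 4 containers.
An optimal packing achieves that bound: [47] [46] [34,8,7] [26,19] → 4 containers.
Excess: 5 − 4 = 1.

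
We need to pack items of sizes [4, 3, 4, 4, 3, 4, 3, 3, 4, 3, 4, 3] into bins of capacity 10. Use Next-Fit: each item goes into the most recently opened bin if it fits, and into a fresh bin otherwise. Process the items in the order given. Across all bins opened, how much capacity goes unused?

8

bin 1: place 4, 6 left
bin 1: place 3, 3 left
bin 2: place 4, 6 left
bin 2: place 4, 2 left
bin 3: place 3, 7 left
bin 3: place 4, 3 left
bin 3: place 3, 0 left
bin 4: place 3, 7 left
bin 4: place 4, 3 left
bin 4: place 3, 0 left
bin 5: place 4, 6 left
bin 5: place 3, 3 left
5 bins × 10 = 50; used 42; unused 8.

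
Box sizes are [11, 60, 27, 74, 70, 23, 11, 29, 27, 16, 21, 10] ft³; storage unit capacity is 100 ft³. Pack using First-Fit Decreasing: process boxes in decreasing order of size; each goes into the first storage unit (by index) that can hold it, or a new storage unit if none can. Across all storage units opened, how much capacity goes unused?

Sorted descending: 74, 70, 60, 29, 27, 27, 23, 21, 16, 11, 11, 10.
74 ft³ → storage unit 1 (remaining 26 ft³)
70 ft³ → storage unit 2 (remaining 30 ft³)
60 ft³ → storage unit 3 (remaining 40 ft³)
29 ft³ → storage unit 2 (remaining 1 ft³)
27 ft³ → storage unit 3 (remaining 13 ft³)
27 ft³ → storage unit 4 (remaining 73 ft³)
23 ft³ → storage unit 1 (remaining 3 ft³)
21 ft³ → storage unit 4 (remaining 52 ft³)
16 ft³ → storage unit 4 (remaining 36 ft³)
11 ft³ → storage unit 3 (remaining 2 ft³)
11 ft³ → storage unit 4 (remaining 25 ft³)
10 ft³ → storage unit 4 (remaining 15 ft³)
4 storage units × 100 ft³ = 400 ft³; used 379 ft³; unused 21 ft³.

21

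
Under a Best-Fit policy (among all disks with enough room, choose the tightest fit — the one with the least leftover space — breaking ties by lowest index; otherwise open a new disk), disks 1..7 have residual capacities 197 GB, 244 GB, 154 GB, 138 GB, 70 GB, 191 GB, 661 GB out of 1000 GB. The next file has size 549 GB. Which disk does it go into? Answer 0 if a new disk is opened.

Disks with room: disk 7 (661 GB).
Tightest fit is disk 7 with 661 GB free.

7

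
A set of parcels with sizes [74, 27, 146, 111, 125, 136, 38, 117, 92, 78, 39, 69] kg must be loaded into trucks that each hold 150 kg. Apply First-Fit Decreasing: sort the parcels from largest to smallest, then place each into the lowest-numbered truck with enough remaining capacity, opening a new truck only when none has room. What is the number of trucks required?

8

Sorted descending: 146, 136, 125, 117, 111, 92, 78, 74, 69, 39, 38, 27.
Put 146 kg in truck 1; 4 kg remain.
Put 136 kg in truck 2; 14 kg remain.
Put 125 kg in truck 3; 25 kg remain.
Put 117 kg in truck 4; 33 kg remain.
Put 111 kg in truck 5; 39 kg remain.
Put 92 kg in truck 6; 58 kg remain.
Put 78 kg in truck 7; 72 kg remain.
Put 74 kg in truck 8; 76 kg remain.
Put 69 kg in truck 7; 3 kg remain.
Put 39 kg in truck 5; 0 kg remain.
Put 38 kg in truck 6; 20 kg remain.
Put 27 kg in truck 4; 6 kg remain.
Final trucks: [146] [136] [125] [117,27] [111,39] [92,38] [78,69] [74].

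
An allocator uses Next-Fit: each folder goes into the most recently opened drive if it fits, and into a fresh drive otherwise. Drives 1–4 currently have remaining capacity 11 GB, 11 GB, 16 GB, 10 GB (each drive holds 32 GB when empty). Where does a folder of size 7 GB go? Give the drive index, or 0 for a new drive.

Next-Fit only looks at drive 4, which has 10 GB free.
7 GB fits there.

4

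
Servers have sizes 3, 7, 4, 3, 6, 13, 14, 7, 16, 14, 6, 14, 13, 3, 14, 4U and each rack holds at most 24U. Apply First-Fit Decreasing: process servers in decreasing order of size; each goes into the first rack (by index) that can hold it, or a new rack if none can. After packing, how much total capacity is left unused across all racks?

27

Sorted descending: 16, 14, 14, 14, 14, 13, 13, 7, 7, 6, 6, 4, 4, 3, 3, 3.
rack 1: place 16U, 8U left
rack 2: place 14U, 10U left
rack 3: place 14U, 10U left
rack 4: place 14U, 10U left
rack 5: place 14U, 10U left
rack 6: place 13U, 11U left
rack 7: place 13U, 11U left
rack 1: place 7U, 1U left
rack 2: place 7U, 3U left
rack 3: place 6U, 4U left
rack 4: place 6U, 4U left
rack 3: place 4U, 0U left
rack 4: place 4U, 0U left
rack 2: place 3U, 0U left
rack 5: place 3U, 7U left
rack 5: place 3U, 4U left
7 racks × 24U = 168U; used 141U; unused 27U.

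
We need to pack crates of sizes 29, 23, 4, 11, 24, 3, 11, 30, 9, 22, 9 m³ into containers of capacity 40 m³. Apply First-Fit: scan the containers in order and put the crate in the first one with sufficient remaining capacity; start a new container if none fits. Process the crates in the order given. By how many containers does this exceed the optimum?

0

First-Fit: [29,4,3] [23,11] [24,11] [30,9] [22,9] → 5 containers.
Total size 175 m³; any packing needs at least ⌈175/40⌉ = 5 containers.
So 5 is already optimal.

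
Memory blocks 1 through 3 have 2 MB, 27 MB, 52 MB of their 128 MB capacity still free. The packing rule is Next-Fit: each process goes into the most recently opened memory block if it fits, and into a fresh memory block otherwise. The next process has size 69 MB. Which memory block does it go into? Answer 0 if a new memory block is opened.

0

Next-Fit only looks at memory block 3, which has 52 MB free.
69 MB does not fit, so a new memory block is opened.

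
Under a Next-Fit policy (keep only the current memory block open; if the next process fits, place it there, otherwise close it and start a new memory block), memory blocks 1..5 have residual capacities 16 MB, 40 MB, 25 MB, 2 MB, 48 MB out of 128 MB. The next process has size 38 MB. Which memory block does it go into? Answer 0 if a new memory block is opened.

5

Next-Fit only looks at memory block 5, which has 48 MB free.
38 MB fits there.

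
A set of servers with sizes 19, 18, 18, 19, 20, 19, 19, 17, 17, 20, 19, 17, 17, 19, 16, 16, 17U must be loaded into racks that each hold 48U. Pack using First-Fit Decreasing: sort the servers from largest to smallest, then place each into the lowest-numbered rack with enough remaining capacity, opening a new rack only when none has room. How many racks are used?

Sorted descending: 20, 20, 19, 19, 19, 19, 19, 19, 18, 18, 17, 17, 17, 17, 17, 16, 16.
20U → rack 1 (remaining 28U)
20U → rack 1 (remaining 8U)
19U → rack 2 (remaining 29U)
19U → rack 2 (remaining 10U)
19U → rack 3 (remaining 29U)
19U → rack 3 (remaining 10U)
19U → rack 4 (remaining 29U)
19U → rack 4 (remaining 10U)
18U → rack 5 (remaining 30U)
18U → rack 5 (remaining 12U)
17U → rack 6 (remaining 31U)
17U → rack 6 (remaining 14U)
17U → rack 7 (remaining 31U)
17U → rack 7 (remaining 14U)
17U → rack 8 (remaining 31U)
16U → rack 8 (remaining 15U)
16U → rack 9 (remaining 32U)
Final racks: [20,20] [19,19] [19,19] [19,19] [18,18] [17,17] [17,17] [17,16] [16].

9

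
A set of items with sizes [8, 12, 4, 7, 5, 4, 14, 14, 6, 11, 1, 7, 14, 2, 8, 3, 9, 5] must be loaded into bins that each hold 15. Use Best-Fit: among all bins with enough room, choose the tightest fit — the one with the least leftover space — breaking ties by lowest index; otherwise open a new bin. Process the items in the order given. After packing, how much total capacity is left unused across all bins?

Put 8 in bin 1; 7 remain.
Put 12 in bin 2; 3 remain.
Put 4 in bin 1; 3 remain.
Put 7 in bin 3; 8 remain.
Put 5 in bin 3; 3 remain.
Put 4 in bin 4; 11 remain.
Put 14 in bin 5; 1 remain.
Put 14 in bin 6; 1 remain.
Put 6 in bin 4; 5 remain.
Put 11 in bin 7; 4 remain.
Put 1 in bin 5; 0 remain.
Put 7 in bin 8; 8 remain.
Put 14 in bin 9; 1 remain.
Put 2 in bin 1; 1 remain.
Put 8 in bin 8; 0 remain.
Put 3 in bin 2; 0 remain.
Put 9 in bin 10; 6 remain.
Put 5 in bin 4; 0 remain.
10 bins × 15 = 150; used 134; unused 16.

16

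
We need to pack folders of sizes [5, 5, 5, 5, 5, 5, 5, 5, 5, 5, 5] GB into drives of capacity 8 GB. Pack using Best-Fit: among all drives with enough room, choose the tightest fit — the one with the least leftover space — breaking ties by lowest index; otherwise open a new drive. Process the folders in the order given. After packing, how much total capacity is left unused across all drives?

33

5 GB → drive 1 (remaining 3 GB)
5 GB → drive 2 (remaining 3 GB)
5 GB → drive 3 (remaining 3 GB)
5 GB → drive 4 (remaining 3 GB)
5 GB → drive 5 (remaining 3 GB)
5 GB → drive 6 (remaining 3 GB)
5 GB → drive 7 (remaining 3 GB)
5 GB → drive 8 (remaining 3 GB)
5 GB → drive 9 (remaining 3 GB)
5 GB → drive 10 (remaining 3 GB)
5 GB → drive 11 (remaining 3 GB)
11 drives × 8 GB = 88 GB; used 55 GB; unused 33 GB.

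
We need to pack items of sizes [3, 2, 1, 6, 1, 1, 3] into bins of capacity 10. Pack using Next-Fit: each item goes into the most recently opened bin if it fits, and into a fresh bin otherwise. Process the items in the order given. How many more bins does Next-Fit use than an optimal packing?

Next-Fit: [3,2,1] [6,1,1] [3] → 3 bins.
Total size 17; any packing needs at least ⌈17/10⌉ = 2 bins.
An optimal packing achieves that bound: [6,3,1] [3,2,1,1] → 2 bins.
Excess: 3 − 2 = 1.

1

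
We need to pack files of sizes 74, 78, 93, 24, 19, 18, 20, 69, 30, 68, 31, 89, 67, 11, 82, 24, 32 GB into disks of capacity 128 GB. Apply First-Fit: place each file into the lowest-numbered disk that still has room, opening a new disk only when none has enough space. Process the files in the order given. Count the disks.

8 disks

74 GB → disk 1 (remaining 54 GB)
78 GB → disk 2 (remaining 50 GB)
93 GB → disk 3 (remaining 35 GB)
24 GB → disk 1 (remaining 30 GB)
19 GB → disk 1 (remaining 11 GB)
18 GB → disk 2 (remaining 32 GB)
20 GB → disk 2 (remaining 12 GB)
69 GB → disk 4 (remaining 59 GB)
30 GB → disk 3 (remaining 5 GB)
68 GB → disk 5 (remaining 60 GB)
31 GB → disk 4 (remaining 28 GB)
89 GB → disk 6 (remaining 39 GB)
67 GB → disk 7 (remaining 61 GB)
11 GB → disk 1 (remaining 0 GB)
82 GB → disk 8 (remaining 46 GB)
24 GB → disk 4 (remaining 4 GB)
32 GB → disk 5 (remaining 28 GB)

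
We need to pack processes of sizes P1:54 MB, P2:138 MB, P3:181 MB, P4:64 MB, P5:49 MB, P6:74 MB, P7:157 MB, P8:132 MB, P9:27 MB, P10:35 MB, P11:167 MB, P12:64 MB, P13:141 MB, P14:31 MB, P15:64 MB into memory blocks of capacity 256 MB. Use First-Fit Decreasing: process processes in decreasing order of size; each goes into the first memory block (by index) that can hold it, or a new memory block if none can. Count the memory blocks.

Sorted descending: 181, 167, 157, 141, 138, 132, 74, 64, 64, 64, 54, 49, 35, 31, 27.
memory block 1: place 181 MB, 75 MB left
memory block 2: place 167 MB, 89 MB left
memory block 3: place 157 MB, 99 MB left
memory block 4: place 141 MB, 115 MB left
memory block 5: place 138 MB, 118 MB left
memory block 6: place 132 MB, 124 MB left
memory block 1: place 74 MB, 1 MB left
memory block 2: place 64 MB, 25 MB left
memory block 3: place 64 MB, 35 MB left
memory block 4: place 64 MB, 51 MB left
memory block 5: place 54 MB, 64 MB left
memory block 4: place 49 MB, 2 MB left
memory block 3: place 35 MB, 0 MB left
memory block 5: place 31 MB, 33 MB left
memory block 5: place 27 MB, 6 MB left
Final memory blocks: [181,74] [167,64] [157,64,35] [141,64,49] [138,54,31,27] [132].

6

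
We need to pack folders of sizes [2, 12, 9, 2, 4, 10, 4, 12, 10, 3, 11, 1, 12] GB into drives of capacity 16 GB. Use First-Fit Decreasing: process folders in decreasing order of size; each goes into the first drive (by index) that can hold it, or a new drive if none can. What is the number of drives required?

Sorted descending: 12, 12, 12, 11, 10, 10, 9, 4, 4, 3, 2, 2, 1.
drive 1: place 12 GB, 4 GB left
drive 2: place 12 GB, 4 GB left
drive 3: place 12 GB, 4 GB left
drive 4: place 11 GB, 5 GB left
drive 5: place 10 GB, 6 GB left
drive 6: place 10 GB, 6 GB left
drive 7: place 9 GB, 7 GB left
drive 1: place 4 GB, 0 GB left
drive 2: place 4 GB, 0 GB left
drive 3: place 3 GB, 1 GB left
drive 4: place 2 GB, 3 GB left
drive 4: place 2 GB, 1 GB left
drive 3: place 1 GB, 0 GB left

7 drives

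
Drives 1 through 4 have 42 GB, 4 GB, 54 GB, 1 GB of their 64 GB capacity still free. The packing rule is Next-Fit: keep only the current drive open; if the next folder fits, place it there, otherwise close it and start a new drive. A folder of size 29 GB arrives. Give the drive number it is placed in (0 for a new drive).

Next-Fit only looks at drive 4, which has 1 GB free.
29 GB does not fit, so a new drive is opened.

0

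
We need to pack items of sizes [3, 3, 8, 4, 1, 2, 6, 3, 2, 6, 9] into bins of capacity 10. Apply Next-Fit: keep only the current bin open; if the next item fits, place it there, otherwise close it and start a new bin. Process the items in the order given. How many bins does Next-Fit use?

Put 3 in bin 1; 7 remain.
Put 3 in bin 1; 4 remain.
Put 8 in bin 2; 2 remain.
Put 4 in bin 3; 6 remain.
Put 1 in bin 3; 5 remain.
Put 2 in bin 3; 3 remain.
Put 6 in bin 4; 4 remain.
Put 3 in bin 4; 1 remain.
Put 2 in bin 5; 8 remain.
Put 6 in bin 5; 2 remain.
Put 9 in bin 6; 1 remain.
Final bins: [3,3] [8] [4,1,2] [6,3] [2,6] [9].

6 bins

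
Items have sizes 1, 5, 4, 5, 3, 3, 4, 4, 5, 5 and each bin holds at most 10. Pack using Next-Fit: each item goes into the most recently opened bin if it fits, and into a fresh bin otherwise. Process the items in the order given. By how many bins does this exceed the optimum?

1

Next-Fit: [1,5,4] [5,3] [3,4] [4,5] [5] → 5 bins.
Total size 39; any packing needs at least ⌈39/10⌉ = 4 bins.
An optimal packing achieves that bound: [5,5] [5,5] [4,4,1] [4,3,3] → 4 bins.
Excess: 5 − 4 = 1.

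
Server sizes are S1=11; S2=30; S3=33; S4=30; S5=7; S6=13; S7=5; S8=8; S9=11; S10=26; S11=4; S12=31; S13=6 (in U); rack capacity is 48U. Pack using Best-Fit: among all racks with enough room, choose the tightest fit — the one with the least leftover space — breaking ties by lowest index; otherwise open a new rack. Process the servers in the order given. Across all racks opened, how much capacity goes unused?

25

S1 (11U) → rack 1 (remaining 37U)
S2 (30U) → rack 1 (remaining 7U)
S3 (33U) → rack 2 (remaining 15U)
S4 (30U) → rack 3 (remaining 18U)
S5 (7U) → rack 1 (remaining 0U)
S6 (13U) → rack 2 (remaining 2U)
S7 (5U) → rack 3 (remaining 13U)
S8 (8U) → rack 3 (remaining 5U)
S9 (11U) → rack 4 (remaining 37U)
S10 (26U) → rack 4 (remaining 11U)
S11 (4U) → rack 3 (remaining 1U)
S12 (31U) → rack 5 (remaining 17U)
S13 (6U) → rack 4 (remaining 5U)
5 racks × 48U = 240U; used 215U; unused 25U.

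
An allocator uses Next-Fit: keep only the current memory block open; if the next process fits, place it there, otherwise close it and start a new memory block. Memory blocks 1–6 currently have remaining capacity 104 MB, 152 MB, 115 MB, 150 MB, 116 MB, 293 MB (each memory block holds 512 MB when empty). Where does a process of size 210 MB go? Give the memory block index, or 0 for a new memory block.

6

Next-Fit only looks at memory block 6, which has 293 MB free.
210 MB fits there.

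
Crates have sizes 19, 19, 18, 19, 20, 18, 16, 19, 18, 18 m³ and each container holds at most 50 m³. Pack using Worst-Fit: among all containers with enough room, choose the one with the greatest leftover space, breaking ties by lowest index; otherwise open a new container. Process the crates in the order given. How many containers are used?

5 containers

Put 19 m³ in container 1; 31 m³ remain.
Put 19 m³ in container 1; 12 m³ remain.
Put 18 m³ in container 2; 32 m³ remain.
Put 19 m³ in container 2; 13 m³ remain.
Put 20 m³ in container 3; 30 m³ remain.
Put 18 m³ in container 3; 12 m³ remain.
Put 16 m³ in container 4; 34 m³ remain.
Put 19 m³ in container 4; 15 m³ remain.
Put 18 m³ in container 5; 32 m³ remain.
Put 18 m³ in container 5; 14 m³ remain.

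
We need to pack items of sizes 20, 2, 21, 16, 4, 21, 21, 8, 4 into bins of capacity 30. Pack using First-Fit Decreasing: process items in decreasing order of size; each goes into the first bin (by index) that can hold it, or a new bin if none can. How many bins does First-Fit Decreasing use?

5

Sorted descending: 21, 21, 21, 20, 16, 8, 4, 4, 2.
21 → bin 1 (remaining 9)
21 → bin 2 (remaining 9)
21 → bin 3 (remaining 9)
20 → bin 4 (remaining 10)
16 → bin 5 (remaining 14)
8 → bin 1 (remaining 1)
4 → bin 2 (remaining 5)
4 → bin 2 (remaining 1)
2 → bin 3 (remaining 7)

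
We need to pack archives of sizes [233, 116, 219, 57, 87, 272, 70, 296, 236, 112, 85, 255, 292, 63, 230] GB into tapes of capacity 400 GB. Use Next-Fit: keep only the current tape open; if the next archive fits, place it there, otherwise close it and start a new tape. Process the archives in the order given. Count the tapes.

tape 1: place 233 GB, 167 GB left
tape 1: place 116 GB, 51 GB left
tape 2: place 219 GB, 181 GB left
tape 2: place 57 GB, 124 GB left
tape 2: place 87 GB, 37 GB left
tape 3: place 272 GB, 128 GB left
tape 3: place 70 GB, 58 GB left
tape 4: place 296 GB, 104 GB left
tape 5: place 236 GB, 164 GB left
tape 5: place 112 GB, 52 GB left
tape 6: place 85 GB, 315 GB left
tape 6: place 255 GB, 60 GB left
tape 7: place 292 GB, 108 GB left
tape 7: place 63 GB, 45 GB left
tape 8: place 230 GB, 170 GB left

8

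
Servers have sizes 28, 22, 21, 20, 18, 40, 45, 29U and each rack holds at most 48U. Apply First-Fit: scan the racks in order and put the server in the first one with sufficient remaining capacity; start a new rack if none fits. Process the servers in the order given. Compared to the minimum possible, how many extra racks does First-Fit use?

0

First-Fit: [28,20] [22,21] [18,29] [40] [45] → 5 racks.
Total size 223U; any packing needs at least ⌈223/48⌉ = 5 racks.
So 5 is already optimal.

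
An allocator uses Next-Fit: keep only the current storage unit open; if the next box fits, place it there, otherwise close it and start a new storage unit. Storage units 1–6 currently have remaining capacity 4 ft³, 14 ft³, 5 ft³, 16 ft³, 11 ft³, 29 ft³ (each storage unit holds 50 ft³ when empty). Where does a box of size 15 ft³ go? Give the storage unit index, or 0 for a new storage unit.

6

Next-Fit only looks at storage unit 6, which has 29 ft³ free.
15 ft³ fits there.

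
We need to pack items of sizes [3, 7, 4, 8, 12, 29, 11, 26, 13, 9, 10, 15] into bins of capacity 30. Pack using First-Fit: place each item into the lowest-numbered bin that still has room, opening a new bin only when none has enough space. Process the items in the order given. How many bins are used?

6

Put 3 in bin 1; 27 remain.
Put 7 in bin 1; 20 remain.
Put 4 in bin 1; 16 remain.
Put 8 in bin 1; 8 remain.
Put 12 in bin 2; 18 remain.
Put 29 in bin 3; 1 remain.
Put 11 in bin 2; 7 remain.
Put 26 in bin 4; 4 remain.
Put 13 in bin 5; 17 remain.
Put 9 in bin 5; 8 remain.
Put 10 in bin 6; 20 remain.
Put 15 in bin 6; 5 remain.
Final bins: [3,7,4,8] [12,11] [29] [26] [13,9] [10,15].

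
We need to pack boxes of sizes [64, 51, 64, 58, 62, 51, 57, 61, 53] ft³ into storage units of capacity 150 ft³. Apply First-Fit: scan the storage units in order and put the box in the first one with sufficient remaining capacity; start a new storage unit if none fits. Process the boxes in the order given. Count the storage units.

5

storage unit 1: place 64 ft³, 86 ft³ left
storage unit 1: place 51 ft³, 35 ft³ left
storage unit 2: place 64 ft³, 86 ft³ left
storage unit 2: place 58 ft³, 28 ft³ left
storage unit 3: place 62 ft³, 88 ft³ left
storage unit 3: place 51 ft³, 37 ft³ left
storage unit 4: place 57 ft³, 93 ft³ left
storage unit 4: place 61 ft³, 32 ft³ left
storage unit 5: place 53 ft³, 97 ft³ left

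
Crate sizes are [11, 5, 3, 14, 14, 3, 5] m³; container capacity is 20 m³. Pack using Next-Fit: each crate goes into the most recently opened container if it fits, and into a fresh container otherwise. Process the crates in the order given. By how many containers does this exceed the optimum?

1

Next-Fit: [11,5,3] [14] [14,3] [5] → 4 containers.
Total size 55 m³; any packing needs at least ⌈55/20⌉ = 3 containers.
An optimal packing achieves that bound: [14,5] [14,5] [11,3,3] → 3 containers.
Excess: 4 − 3 = 1.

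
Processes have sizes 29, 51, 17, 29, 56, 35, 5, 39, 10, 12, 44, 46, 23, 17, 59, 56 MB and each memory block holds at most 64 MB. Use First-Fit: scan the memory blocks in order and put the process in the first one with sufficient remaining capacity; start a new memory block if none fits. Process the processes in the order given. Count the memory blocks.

9

29 MB → memory block 1 (remaining 35 MB)
51 MB → memory block 2 (remaining 13 MB)
17 MB → memory block 1 (remaining 18 MB)
29 MB → memory block 3 (remaining 35 MB)
56 MB → memory block 4 (remaining 8 MB)
35 MB → memory block 3 (remaining 0 MB)
5 MB → memory block 1 (remaining 13 MB)
39 MB → memory block 5 (remaining 25 MB)
10 MB → memory block 1 (remaining 3 MB)
12 MB → memory block 2 (remaining 1 MB)
44 MB → memory block 6 (remaining 20 MB)
46 MB → memory block 7 (remaining 18 MB)
23 MB → memory block 5 (remaining 2 MB)
17 MB → memory block 6 (remaining 3 MB)
59 MB → memory block 8 (remaining 5 MB)
56 MB → memory block 9 (remaining 8 MB)
Final memory blocks: [29,17,5,10] [51,12] [29,35] [56] [39,23] [44,17] [46] [59] [56].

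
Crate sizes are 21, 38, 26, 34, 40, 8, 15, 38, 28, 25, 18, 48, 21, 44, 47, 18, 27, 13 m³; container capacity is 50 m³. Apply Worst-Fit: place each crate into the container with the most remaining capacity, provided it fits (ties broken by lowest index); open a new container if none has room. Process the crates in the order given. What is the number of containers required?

12 containers

container 1: place 21 m³, 29 m³ left
container 2: place 38 m³, 12 m³ left
container 1: place 26 m³, 3 m³ left
container 3: place 34 m³, 16 m³ left
container 4: place 40 m³, 10 m³ left
container 3: place 8 m³, 8 m³ left
container 5: place 15 m³, 35 m³ left
container 6: place 38 m³, 12 m³ left
container 5: place 28 m³, 7 m³ left
container 7: place 25 m³, 25 m³ left
container 7: place 18 m³, 7 m³ left
container 8: place 48 m³, 2 m³ left
container 9: place 21 m³, 29 m³ left
container 10: place 44 m³, 6 m³ left
container 11: place 47 m³, 3 m³ left
container 9: place 18 m³, 11 m³ left
container 12: place 27 m³, 23 m³ left
container 12: place 13 m³, 10 m³ left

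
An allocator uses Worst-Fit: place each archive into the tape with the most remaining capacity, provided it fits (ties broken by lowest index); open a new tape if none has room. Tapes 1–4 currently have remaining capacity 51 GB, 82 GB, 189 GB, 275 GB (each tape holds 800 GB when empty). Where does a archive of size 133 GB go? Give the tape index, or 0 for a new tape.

Tapes with room: tape 3 (189 GB), tape 4 (275 GB).
Most room is tape 4 with 275 GB free.

4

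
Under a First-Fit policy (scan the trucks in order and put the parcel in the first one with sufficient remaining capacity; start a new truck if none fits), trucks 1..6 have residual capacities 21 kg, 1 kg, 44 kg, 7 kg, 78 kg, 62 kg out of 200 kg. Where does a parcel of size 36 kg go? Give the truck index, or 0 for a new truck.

3

Trucks with room: truck 3 (44 kg), truck 5 (78 kg), truck 6 (62 kg).
The first with room is truck 3.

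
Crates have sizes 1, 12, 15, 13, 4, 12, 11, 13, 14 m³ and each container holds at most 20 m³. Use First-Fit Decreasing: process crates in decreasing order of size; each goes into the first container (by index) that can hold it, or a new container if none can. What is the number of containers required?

7

Sorted descending: 15, 14, 13, 13, 12, 12, 11, 4, 1.
container 1: place 15 m³, 5 m³ left
container 2: place 14 m³, 6 m³ left
container 3: place 13 m³, 7 m³ left
container 4: place 13 m³, 7 m³ left
container 5: place 12 m³, 8 m³ left
container 6: place 12 m³, 8 m³ left
container 7: place 11 m³, 9 m³ left
container 1: place 4 m³, 1 m³ left
container 1: place 1 m³, 0 m³ left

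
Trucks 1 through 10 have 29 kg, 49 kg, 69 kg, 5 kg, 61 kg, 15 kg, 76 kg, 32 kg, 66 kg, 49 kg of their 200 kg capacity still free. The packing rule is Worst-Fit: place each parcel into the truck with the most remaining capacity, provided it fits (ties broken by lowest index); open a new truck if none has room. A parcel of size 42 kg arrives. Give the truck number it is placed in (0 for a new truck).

Trucks with room: truck 2 (49 kg), truck 3 (69 kg), truck 5 (61 kg), truck 7 (76 kg), truck 9 (66 kg), truck 10 (49 kg).
Most room is truck 7 with 76 kg free.

7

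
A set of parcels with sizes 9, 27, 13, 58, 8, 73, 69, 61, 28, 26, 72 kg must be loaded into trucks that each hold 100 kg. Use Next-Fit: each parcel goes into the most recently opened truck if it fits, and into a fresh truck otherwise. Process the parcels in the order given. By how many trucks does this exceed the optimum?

Next-Fit: [9,27,13] [58,8] [73] [69] [61,28] [26,72] → 6 trucks.
Total size 444 kg; any packing needs at least ⌈444/100⌉ = 5 trucks.
An optimal packing achieves that bound: [73,27] [72,28] [69,26] [61,13,9,8] [58] → 5 trucks.
Excess: 6 − 5 = 1.

1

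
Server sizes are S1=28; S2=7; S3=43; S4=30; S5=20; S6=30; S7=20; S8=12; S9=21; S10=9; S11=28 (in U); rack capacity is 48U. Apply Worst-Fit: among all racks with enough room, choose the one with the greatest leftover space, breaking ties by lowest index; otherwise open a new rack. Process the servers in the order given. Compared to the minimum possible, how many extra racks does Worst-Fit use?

Worst-Fit: [28,7] [43] [30,12] [20,20] [30] [21,9] [28] → 7 racks.
Total size 248U; any packing needs at least ⌈248/48⌉ = 6 racks.
An optimal packing achieves that bound: [43] [30,12] [30,9,7] [28,20] [28,20] [21] → 6 racks.
Excess: 7 − 6 = 1.

1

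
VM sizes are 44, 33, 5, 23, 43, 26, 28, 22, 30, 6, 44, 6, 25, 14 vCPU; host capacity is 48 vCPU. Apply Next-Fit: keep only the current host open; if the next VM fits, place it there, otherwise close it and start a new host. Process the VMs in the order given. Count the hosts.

Put 44 vCPU in host 1; 4 vCPU remain.
Put 33 vCPU in host 2; 15 vCPU remain.
Put 5 vCPU in host 2; 10 vCPU remain.
Put 23 vCPU in host 3; 25 vCPU remain.
Put 43 vCPU in host 4; 5 vCPU remain.
Put 26 vCPU in host 5; 22 vCPU remain.
Put 28 vCPU in host 6; 20 vCPU remain.
Put 22 vCPU in host 7; 26 vCPU remain.
Put 30 vCPU in host 8; 18 vCPU remain.
Put 6 vCPU in host 8; 12 vCPU remain.
Put 44 vCPU in host 9; 4 vCPU remain.
Put 6 vCPU in host 10; 42 vCPU remain.
Put 25 vCPU in host 10; 17 vCPU remain.
Put 14 vCPU in host 10; 3 vCPU remain.

10 hosts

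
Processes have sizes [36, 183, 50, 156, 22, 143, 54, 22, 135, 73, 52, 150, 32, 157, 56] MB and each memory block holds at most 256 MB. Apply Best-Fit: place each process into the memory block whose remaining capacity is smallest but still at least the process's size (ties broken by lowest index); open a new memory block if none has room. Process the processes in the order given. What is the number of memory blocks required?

36 MB → memory block 1 (remaining 220 MB)
183 MB → memory block 1 (remaining 37 MB)
50 MB → memory block 2 (remaining 206 MB)
156 MB → memory block 2 (remaining 50 MB)
22 MB → memory block 1 (remaining 15 MB)
143 MB → memory block 3 (remaining 113 MB)
54 MB → memory block 3 (remaining 59 MB)
22 MB → memory block 2 (remaining 28 MB)
135 MB → memory block 4 (remaining 121 MB)
73 MB → memory block 4 (remaining 48 MB)
52 MB → memory block 3 (remaining 7 MB)
150 MB → memory block 5 (remaining 106 MB)
32 MB → memory block 4 (remaining 16 MB)
157 MB → memory block 6 (remaining 99 MB)
56 MB → memory block 6 (remaining 43 MB)

6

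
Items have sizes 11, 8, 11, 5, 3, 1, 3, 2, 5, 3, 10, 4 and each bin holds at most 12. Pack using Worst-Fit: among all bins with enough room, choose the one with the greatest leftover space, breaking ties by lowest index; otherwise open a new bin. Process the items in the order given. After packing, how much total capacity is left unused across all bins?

6

11 → bin 1 (remaining 1)
8 → bin 2 (remaining 4)
11 → bin 3 (remaining 1)
5 → bin 4 (remaining 7)
3 → bin 4 (remaining 4)
1 → bin 2 (remaining 3)
3 → bin 4 (remaining 1)
2 → bin 2 (remaining 1)
5 → bin 5 (remaining 7)
3 → bin 5 (remaining 4)
10 → bin 6 (remaining 2)
4 → bin 5 (remaining 0)
6 bins × 12 = 72; used 66; unused 6.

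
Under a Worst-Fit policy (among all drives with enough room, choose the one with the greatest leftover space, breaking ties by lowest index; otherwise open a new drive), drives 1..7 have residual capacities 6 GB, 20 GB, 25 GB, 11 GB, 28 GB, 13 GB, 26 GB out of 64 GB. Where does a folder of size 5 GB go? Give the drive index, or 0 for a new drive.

Drives with room: drive 1 (6 GB), drive 2 (20 GB), drive 3 (25 GB), drive 4 (11 GB), drive 5 (28 GB), drive 6 (13 GB), drive 7 (26 GB).
Most room is drive 5 with 28 GB free.

5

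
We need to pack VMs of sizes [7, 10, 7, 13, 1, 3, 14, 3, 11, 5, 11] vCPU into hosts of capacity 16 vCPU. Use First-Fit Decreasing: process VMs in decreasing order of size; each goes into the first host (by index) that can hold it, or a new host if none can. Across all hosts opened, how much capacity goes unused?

11

Sorted descending: 14, 13, 11, 11, 10, 7, 7, 5, 3, 3, 1.
host 1: place 14 vCPU, 2 vCPU left
host 2: place 13 vCPU, 3 vCPU left
host 3: place 11 vCPU, 5 vCPU left
host 4: place 11 vCPU, 5 vCPU left
host 5: place 10 vCPU, 6 vCPU left
host 6: place 7 vCPU, 9 vCPU left
host 6: place 7 vCPU, 2 vCPU left
host 3: place 5 vCPU, 0 vCPU left
host 2: place 3 vCPU, 0 vCPU left
host 4: place 3 vCPU, 2 vCPU left
host 1: place 1 vCPU, 1 vCPU left
6 hosts × 16 vCPU = 96 vCPU; used 85 vCPU; unused 11 vCPU.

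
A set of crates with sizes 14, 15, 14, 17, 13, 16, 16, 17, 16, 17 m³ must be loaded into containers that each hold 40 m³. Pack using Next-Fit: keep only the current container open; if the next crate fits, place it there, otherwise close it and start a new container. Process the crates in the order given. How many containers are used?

5 containers

container 1: place 14 m³, 26 m³ left
container 1: place 15 m³, 11 m³ left
container 2: place 14 m³, 26 m³ left
container 2: place 17 m³, 9 m³ left
container 3: place 13 m³, 27 m³ left
container 3: place 16 m³, 11 m³ left
container 4: place 16 m³, 24 m³ left
container 4: place 17 m³, 7 m³ left
container 5: place 16 m³, 24 m³ left
container 5: place 17 m³, 7 m³ left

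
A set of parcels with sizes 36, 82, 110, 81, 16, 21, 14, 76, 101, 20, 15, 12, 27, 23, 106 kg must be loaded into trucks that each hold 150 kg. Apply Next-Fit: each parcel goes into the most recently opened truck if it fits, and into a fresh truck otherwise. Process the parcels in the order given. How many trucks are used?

Put 36 kg in truck 1; 114 kg remain.
Put 82 kg in truck 1; 32 kg remain.
Put 110 kg in truck 2; 40 kg remain.
Put 81 kg in truck 3; 69 kg remain.
Put 16 kg in truck 3; 53 kg remain.
Put 21 kg in truck 3; 32 kg remain.
Put 14 kg in truck 3; 18 kg remain.
Put 76 kg in truck 4; 74 kg remain.
Put 101 kg in truck 5; 49 kg remain.
Put 20 kg in truck 5; 29 kg remain.
Put 15 kg in truck 5; 14 kg remain.
Put 12 kg in truck 5; 2 kg remain.
Put 27 kg in truck 6; 123 kg remain.
Put 23 kg in truck 6; 100 kg remain.
Put 106 kg in truck 7; 44 kg remain.
Final trucks: [36,82] [110] [81,16,21,14] [76] [101,20,15,12] [27,23] [106].

7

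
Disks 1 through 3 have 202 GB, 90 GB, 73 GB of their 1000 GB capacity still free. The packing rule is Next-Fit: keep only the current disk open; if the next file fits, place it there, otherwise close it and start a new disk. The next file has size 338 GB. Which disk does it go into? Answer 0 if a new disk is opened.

Next-Fit only looks at disk 3, which has 73 GB free.
338 GB does not fit, so a new disk is opened.

0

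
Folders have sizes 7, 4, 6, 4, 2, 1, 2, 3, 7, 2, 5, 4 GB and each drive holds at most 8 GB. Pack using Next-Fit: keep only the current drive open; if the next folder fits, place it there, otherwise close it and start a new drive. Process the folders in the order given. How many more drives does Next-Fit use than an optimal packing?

2

Next-Fit: [7] [4] [6] [4,2,1] [2,3] [7] [2,5] [4] → 8 drives.
Total size 47 GB; any packing needs at least ⌈47/8⌉ = 6 drives.
An optimal packing achieves that bound: [7,1] [7] [6,2] [5,3] [4,4] [4,2,2] → 6 drives.
Excess: 8 − 6 = 2.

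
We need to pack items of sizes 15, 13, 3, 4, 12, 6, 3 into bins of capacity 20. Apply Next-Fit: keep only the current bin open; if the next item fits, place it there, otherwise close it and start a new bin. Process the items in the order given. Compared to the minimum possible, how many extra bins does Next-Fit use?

1

Next-Fit: [15] [13,3,4] [12,6] [3] → 4 bins.
Total size 56; any packing needs at least ⌈56/20⌉ = 3 bins.
An optimal packing achieves that bound: [15,4] [13,6] [12,3,3] → 3 bins.
Excess: 4 − 3 = 1.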